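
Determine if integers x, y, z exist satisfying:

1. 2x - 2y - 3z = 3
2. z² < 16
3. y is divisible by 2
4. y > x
Yes

Take x = -3, y = 0, z = -3. Substituting into each constraint:
  (1) 2(-3) - 2(0) - 3(-3) = 3 ✓
  (2) z² = (-3)² = 9, and 9 < 16 ✓
  (3) 0 = 2 × 0, remainder 0 ✓
  (4) 0 > -3 ✓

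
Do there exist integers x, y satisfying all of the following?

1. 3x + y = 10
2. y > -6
Yes

Take x = 3, y = 1. Substituting into each constraint:
  (1) 3(3) + 1 = 10 ✓
  (2) 1 > -6 ✓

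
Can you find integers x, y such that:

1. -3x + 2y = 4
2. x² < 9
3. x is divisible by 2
Yes

Take x = 0, y = 2. Substituting into each constraint:
  (1) -3(0) + 2(2) = 4 ✓
  (2) x² = (0)² = 0, and 0 < 9 ✓
  (3) 0 = 2 × 0, remainder 0 ✓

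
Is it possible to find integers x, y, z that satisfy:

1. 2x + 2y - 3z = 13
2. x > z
Yes

Take x = 2, y = 6, z = 1. Substituting into each constraint:
  (1) 2(2) + 2(6) - 3(1) = 13 ✓
  (2) 2 > 1 ✓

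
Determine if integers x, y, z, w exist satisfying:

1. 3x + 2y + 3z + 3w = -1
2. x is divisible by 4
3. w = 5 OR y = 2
Yes

Take x = 0, y = -2, z = -4, w = 5. Substituting into each constraint:
  (1) 3(0) + 2(-2) + 3(-4) + 3(5) = -1 ✓
  (2) 0 = 4 × 0, remainder 0 ✓
  (3) w = 5, target 5 ✓ (first branch holds)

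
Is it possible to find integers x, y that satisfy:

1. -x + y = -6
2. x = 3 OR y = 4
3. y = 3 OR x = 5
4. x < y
No

A contradictory subset is {-x + y = -6, x < y}. No integer assignment can satisfy these jointly:

  - -x + y = -6: is a linear equation tying the variables together
  - x < y: bounds one variable relative to another variable

From the equation, x − y = 6, i.e. y − x = -6; but y > x requires y − x ≥ 1. Contradiction.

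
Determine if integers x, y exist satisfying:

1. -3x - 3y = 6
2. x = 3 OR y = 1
Yes

Take x = -3, y = 1. Substituting into each constraint:
  (1) -3(-3) - 3(1) = 6 ✓
  (2) y = 1, target 1 ✓ (second branch holds)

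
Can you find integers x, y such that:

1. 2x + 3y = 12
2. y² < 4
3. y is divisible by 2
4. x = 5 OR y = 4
No

A contradictory subset is {2x + 3y = 12, y² < 4, x = 5 OR y = 4}. No integer assignment can satisfy these jointly:

  - 2x + 3y = 12: is a linear equation tying the variables together
  - y² < 4: restricts y to |y| ≤ 1
  - x = 5 OR y = 4: forces a choice: either x = 5 or y = 4

Split on the disjunction (x = 5 OR y = 4):
  • If x = 5: with x = 5, every remaining term of the linear equation is divisible by 3, so the left side is ≡ 0 (mod 3); but the right side 2 ≡ 2 (mod 3). No integers can satisfy it.
  • If y = 4: this contradicts y² < 4, which requires |y| ≤ 1.
Both branches are infeasible, so the system has no integer solution.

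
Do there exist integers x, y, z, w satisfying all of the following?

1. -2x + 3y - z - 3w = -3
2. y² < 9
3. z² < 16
Yes

Take x = 0, y = 0, z = 3, w = 0. Substituting into each constraint:
  (1) -2(0) + 3(0) + (-3) - 3(0) = -3 ✓
  (2) y² = (0)² = 0, and 0 < 9 ✓
  (3) z² = (3)² = 9, and 9 < 16 ✓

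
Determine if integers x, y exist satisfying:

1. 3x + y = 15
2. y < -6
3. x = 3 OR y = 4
No

The full constraint system is jointly infeasible over the integers. Each constraint and what it forces:

  - 3x + y = 15: is a linear equation tying the variables together
  - y < -6: bounds one variable relative to a constant
  - x = 3 OR y = 4: forces a choice: either x = 3 or y = 4

Split on the disjunction (x = 3 OR y = 4):
  • If x = 3: the equation forces y = 6, which contradicts the bound y ≤ -7.
  • If y = 4: this contradicts the bound y ≤ -7.
Both branches are infeasible, so the system has no integer solution.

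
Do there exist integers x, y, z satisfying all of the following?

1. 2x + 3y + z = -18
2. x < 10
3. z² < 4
Yes

Take x = -9, y = 0, z = 0. Substituting into each constraint:
  (1) 2(-9) + 3(0) + 0 = -18 ✓
  (2) -9 < 10 ✓
  (3) z² = (0)² = 0, and 0 < 4 ✓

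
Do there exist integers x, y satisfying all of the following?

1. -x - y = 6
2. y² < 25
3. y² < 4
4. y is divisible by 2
Yes

Take x = -6, y = 0. Substituting into each constraint:
  (1) 6 + 0 = 6 ✓
  (2) y² = (0)² = 0, and 0 < 25 ✓
  (3) y² = (0)² = 0, and 0 < 4 ✓
  (4) 0 = 2 × 0, remainder 0 ✓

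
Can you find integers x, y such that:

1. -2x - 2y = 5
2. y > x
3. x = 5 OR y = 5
No

Even the single constraint (-2x - 2y = 5) is infeasible over the integers.

  - -2x - 2y = 5: every term on the left is divisible by 2, so the LHS ≡ 0 (mod 2), but the RHS 5 is not — no integer solution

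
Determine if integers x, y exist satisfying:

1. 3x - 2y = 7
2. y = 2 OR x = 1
Yes

Take x = 1, y = -2. Substituting into each constraint:
  (1) 3(1) - 2(-2) = 7 ✓
  (2) x = 1, target 1 ✓ (second branch holds)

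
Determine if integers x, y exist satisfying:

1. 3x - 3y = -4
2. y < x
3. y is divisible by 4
No

Even the single constraint (3x - 3y = -4) is infeasible over the integers.

  - 3x - 3y = -4: every term on the left is divisible by 3, so the LHS ≡ 0 (mod 3), but the RHS -4 is not — no integer solution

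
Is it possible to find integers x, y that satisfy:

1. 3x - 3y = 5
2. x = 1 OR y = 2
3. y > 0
No

Even the single constraint (3x - 3y = 5) is infeasible over the integers.

  - 3x - 3y = 5: every term on the left is divisible by 3, so the LHS ≡ 0 (mod 3), but the RHS 5 is not — no integer solution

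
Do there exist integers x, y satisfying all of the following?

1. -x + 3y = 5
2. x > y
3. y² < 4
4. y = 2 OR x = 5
No

A contradictory subset is {-x + 3y = 5, x > y, y = 2 OR x = 5}. No integer assignment can satisfy these jointly:

  - -x + 3y = 5: is a linear equation tying the variables together
  - x > y: bounds one variable relative to another variable
  - y = 2 OR x = 5: forces a choice: either y = 2 or x = 5

Split on the disjunction (y = 2 OR x = 5):
  • If y = 2: the equation forces x = 1, giving (y, x) = (2, 1), which violates x > y.
  • If x = 5: with x = 5, every remaining term of the linear equation is divisible by 3, so the left side is ≡ 0 (mod 3); but the right side 10 ≡ 1 (mod 3). No integers can satisfy it.
Both branches are infeasible, so the system has no integer solution.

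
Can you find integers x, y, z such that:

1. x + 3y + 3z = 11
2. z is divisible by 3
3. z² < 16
Yes

Take x = 2, y = 3, z = 0. Substituting into each constraint:
  (1) 2 + 3(3) + 3(0) = 11 ✓
  (2) 0 = 3 × 0, remainder 0 ✓
  (3) z² = (0)² = 0, and 0 < 16 ✓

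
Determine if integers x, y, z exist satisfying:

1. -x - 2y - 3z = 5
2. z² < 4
Yes

Take x = 1, y = -3, z = 0. Substituting into each constraint:
  (1) (-1) - 2(-3) - 3(0) = 5 ✓
  (2) z² = (0)² = 0, and 0 < 4 ✓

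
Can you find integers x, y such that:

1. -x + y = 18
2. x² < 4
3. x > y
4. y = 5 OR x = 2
No

A contradictory subset is {-x + y = 18, x > y}. No integer assignment can satisfy these jointly:

  - -x + y = 18: is a linear equation tying the variables together
  - x > y: bounds one variable relative to another variable

From the equation, x − y = -18, i.e. x − y = -18; but x > y requires x − y ≥ 1. Contradiction.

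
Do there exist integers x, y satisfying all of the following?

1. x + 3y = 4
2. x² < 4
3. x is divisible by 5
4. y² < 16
No

A contradictory subset is {x + 3y = 4, x² < 4, x is divisible by 5}. No integer assignment can satisfy these jointly:

  - x + 3y = 4: is a linear equation tying the variables together
  - x² < 4: restricts x to |x| ≤ 1
  - x is divisible by 5: restricts x to multiples of 5

The bounds confine x to {0} with 5 | x. For each value, substitute into the equation:
  • x = 0: the equation gives 3y = 4, so y would not be an integer.
Every case fails, so no integer solution exists.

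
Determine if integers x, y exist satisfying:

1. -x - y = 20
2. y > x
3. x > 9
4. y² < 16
No

A contradictory subset is {-x - y = 20, y > x, x > 9}. No integer assignment can satisfy these jointly:

  - -x - y = 20: is a linear equation tying the variables together
  - y > x: bounds one variable relative to another variable
  - x > 9: bounds one variable relative to a constant

Propagating the comparison: y > x and x ≥ 10 give y ≥ 11. Range argument: with x ∈ [10, ∞], y ∈ [11, ∞], the left side of the equation is at most -21, but the right side is 20 > -21. No integer solution exists.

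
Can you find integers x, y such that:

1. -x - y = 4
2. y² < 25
Yes

Take x = 0, y = -4. Substituting into each constraint:
  (1) 0 + 4 = 4 ✓
  (2) y² = (-4)² = 16, and 16 < 25 ✓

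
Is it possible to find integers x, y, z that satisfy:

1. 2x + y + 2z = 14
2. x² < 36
Yes

Take x = 0, y = 0, z = 7. Substituting into each constraint:
  (1) 2(0) + 0 + 2(7) = 14 ✓
  (2) x² = (0)² = 0, and 0 < 36 ✓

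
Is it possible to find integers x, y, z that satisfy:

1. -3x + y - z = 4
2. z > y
Yes

Take x = -2, y = -2, z = 0. Substituting into each constraint:
  (1) -3(-2) + (-2) + 0 = 4 ✓
  (2) 0 > -2 ✓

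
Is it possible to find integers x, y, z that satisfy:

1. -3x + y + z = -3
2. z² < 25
Yes

Take x = 1, y = 0, z = 0. Substituting into each constraint:
  (1) -3(1) + 0 + 0 = -3 ✓
  (2) z² = (0)² = 0, and 0 < 25 ✓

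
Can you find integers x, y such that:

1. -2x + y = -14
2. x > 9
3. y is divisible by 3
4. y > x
Yes

Take x = 16, y = 18. Substituting into each constraint:
  (1) -2(16) + 18 = -14 ✓
  (2) 16 > 9 ✓
  (3) 18 = 3 × 6, remainder 0 ✓
  (4) 18 > 16 ✓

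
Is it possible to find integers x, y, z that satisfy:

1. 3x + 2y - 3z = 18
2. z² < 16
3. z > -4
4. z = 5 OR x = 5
Yes

Take x = 5, y = -3, z = -3. Substituting into each constraint:
  (1) 3(5) + 2(-3) - 3(-3) = 18 ✓
  (2) z² = (-3)² = 9, and 9 < 16 ✓
  (3) -3 > -4 ✓
  (4) x = 5, target 5 ✓ (second branch holds)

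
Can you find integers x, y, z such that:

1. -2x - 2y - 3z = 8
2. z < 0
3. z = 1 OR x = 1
Yes

Take x = 1, y = -2, z = -2. Substituting into each constraint:
  (1) -2(1) - 2(-2) - 3(-2) = 8 ✓
  (2) -2 < 0 ✓
  (3) x = 1, target 1 ✓ (second branch holds)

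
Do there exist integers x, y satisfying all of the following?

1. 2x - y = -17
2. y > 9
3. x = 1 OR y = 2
Yes

Take x = 1, y = 19. Substituting into each constraint:
  (1) 2(1) + (-19) = -17 ✓
  (2) 19 > 9 ✓
  (3) x = 1, target 1 ✓ (first branch holds)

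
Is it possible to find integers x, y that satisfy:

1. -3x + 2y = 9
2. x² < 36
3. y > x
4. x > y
No

A contradictory subset is {y > x, x > y}. No integer assignment can satisfy these jointly:

  - y > x: bounds one variable relative to another variable
  - x > y: bounds one variable relative to another variable

Direct contradiction: y > x and x > y cannot both hold.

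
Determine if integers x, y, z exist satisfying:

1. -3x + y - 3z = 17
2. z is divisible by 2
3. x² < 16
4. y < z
Yes

Take x = 2, y = -13, z = -12. Substituting into each constraint:
  (1) -3(2) + (-13) - 3(-12) = 17 ✓
  (2) -12 = 2 × -6, remainder 0 ✓
  (3) x² = (2)² = 4, and 4 < 16 ✓
  (4) -13 < -12 ✓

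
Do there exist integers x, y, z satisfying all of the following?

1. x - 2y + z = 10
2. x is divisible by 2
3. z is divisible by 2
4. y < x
Yes

Take x = 0, y = -5, z = 0. Substituting into each constraint:
  (1) 0 - 2(-5) + 0 = 10 ✓
  (2) 0 = 2 × 0, remainder 0 ✓
  (3) 0 = 2 × 0, remainder 0 ✓
  (4) -5 < 0 ✓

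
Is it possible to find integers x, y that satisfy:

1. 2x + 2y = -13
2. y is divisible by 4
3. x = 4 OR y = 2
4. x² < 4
No

Even the single constraint (2x + 2y = -13) is infeasible over the integers.

  - 2x + 2y = -13: every term on the left is divisible by 2, so the LHS ≡ 0 (mod 2), but the RHS -13 is not — no integer solution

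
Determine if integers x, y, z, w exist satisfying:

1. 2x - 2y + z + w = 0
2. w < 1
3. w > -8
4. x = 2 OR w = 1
Yes

Take x = 2, y = 2, z = 0, w = 0. Substituting into each constraint:
  (1) 2(2) - 2(2) + 0 + 0 = 0 ✓
  (2) 0 < 1 ✓
  (3) 0 > -8 ✓
  (4) x = 2, target 2 ✓ (first branch holds)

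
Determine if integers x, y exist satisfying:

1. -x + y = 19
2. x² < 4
Yes

Take x = 0, y = 19. Substituting into each constraint:
  (1) 0 + 19 = 19 ✓
  (2) x² = (0)² = 0, and 0 < 4 ✓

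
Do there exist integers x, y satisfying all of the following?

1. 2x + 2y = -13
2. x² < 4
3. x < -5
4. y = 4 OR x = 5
No

Even the single constraint (2x + 2y = -13) is infeasible over the integers.

  - 2x + 2y = -13: every term on the left is divisible by 2, so the LHS ≡ 0 (mod 2), but the RHS -13 is not — no integer solution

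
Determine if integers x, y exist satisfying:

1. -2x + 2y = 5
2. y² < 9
No

Even the single constraint (-2x + 2y = 5) is infeasible over the integers.

  - -2x + 2y = 5: every term on the left is divisible by 2, so the LHS ≡ 0 (mod 2), but the RHS 5 is not — no integer solution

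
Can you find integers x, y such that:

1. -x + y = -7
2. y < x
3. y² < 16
Yes

Take x = 7, y = 0. Substituting into each constraint:
  (1) (-7) + 0 = -7 ✓
  (2) 0 < 7 ✓
  (3) y² = (0)² = 0, and 0 < 16 ✓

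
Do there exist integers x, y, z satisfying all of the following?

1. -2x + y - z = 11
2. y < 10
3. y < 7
Yes

Take x = 0, y = 6, z = -5. Substituting into each constraint:
  (1) -2(0) + 6 + 5 = 11 ✓
  (2) 6 < 10 ✓
  (3) 6 < 7 ✓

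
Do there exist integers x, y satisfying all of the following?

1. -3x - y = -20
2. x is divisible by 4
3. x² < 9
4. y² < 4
No

The full constraint system is jointly infeasible over the integers. Each constraint and what it forces:

  - -3x - y = -20: is a linear equation tying the variables together
  - x is divisible by 4: restricts x to multiples of 4
  - x² < 9: restricts x to |x| ≤ 2
  - y² < 4: restricts y to |y| ≤ 1

Range argument: with x ∈ [-2, 2], y ∈ [-1, 1], the left side of the equation is at least -7, but the right side is -20 < -7. No integer solution exists.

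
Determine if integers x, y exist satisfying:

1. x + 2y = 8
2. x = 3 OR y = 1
Yes

Take x = 6, y = 1. Substituting into each constraint:
  (1) 6 + 2(1) = 8 ✓
  (2) y = 1, target 1 ✓ (second branch holds)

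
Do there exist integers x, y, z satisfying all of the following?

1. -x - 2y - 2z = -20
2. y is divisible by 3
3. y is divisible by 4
Yes

Take x = 0, y = 0, z = 10. Substituting into each constraint:
  (1) 0 - 2(0) - 2(10) = -20 ✓
  (2) 0 = 3 × 0, remainder 0 ✓
  (3) 0 = 4 × 0, remainder 0 ✓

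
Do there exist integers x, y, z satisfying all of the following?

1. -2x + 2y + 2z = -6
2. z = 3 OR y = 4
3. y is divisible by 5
Yes

Take x = 6, y = 0, z = 3. Substituting into each constraint:
  (1) -2(6) + 2(0) + 2(3) = -6 ✓
  (2) z = 3, target 3 ✓ (first branch holds)
  (3) 0 = 5 × 0, remainder 0 ✓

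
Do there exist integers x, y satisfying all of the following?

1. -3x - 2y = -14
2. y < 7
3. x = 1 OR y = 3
No

A contradictory subset is {-3x - 2y = -14, x = 1 OR y = 3}. No integer assignment can satisfy these jointly:

  - -3x - 2y = -14: is a linear equation tying the variables together
  - x = 1 OR y = 3: forces a choice: either x = 1 or y = 3

Split on the disjunction (x = 1 OR y = 3):
  • If x = 1: with x = 1, every remaining term of the linear equation is divisible by 2, so the left side is ≡ 0 (mod 2); but the right side -11 ≡ 1 (mod 2). No integers can satisfy it.
  • If y = 3: with y = 3, every remaining term of the linear equation is divisible by 3, so the left side is ≡ 0 (mod 3); but the right side -8 ≡ 1 (mod 3). No integers can satisfy it.
Both branches are infeasible, so the system has no integer solution.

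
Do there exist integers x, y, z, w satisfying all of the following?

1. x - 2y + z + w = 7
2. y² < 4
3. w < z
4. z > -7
Yes

Take x = 6, y = 0, z = 1, w = 0. Substituting into each constraint:
  (1) 6 - 2(0) + 1 + 0 = 7 ✓
  (2) y² = (0)² = 0, and 0 < 4 ✓
  (3) 0 < 1 ✓
  (4) 1 > -7 ✓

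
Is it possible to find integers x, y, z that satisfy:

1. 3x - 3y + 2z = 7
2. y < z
Yes

Take x = 2, y = 1, z = 2. Substituting into each constraint:
  (1) 3(2) - 3(1) + 2(2) = 7 ✓
  (2) 1 < 2 ✓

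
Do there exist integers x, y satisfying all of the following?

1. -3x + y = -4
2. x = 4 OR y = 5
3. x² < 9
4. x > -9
No

A contradictory subset is {-3x + y = -4, x = 4 OR y = 5, x² < 9}. No integer assignment can satisfy these jointly:

  - -3x + y = -4: is a linear equation tying the variables together
  - x = 4 OR y = 5: forces a choice: either x = 4 or y = 5
  - x² < 9: restricts x to |x| ≤ 2

Split on the disjunction (x = 4 OR y = 5):
  • If x = 4: this contradicts x² < 9, which requires |x| ≤ 2.
  • If y = 5: the equation forces x = 3, but x² < 9 requires |x| ≤ 2.
Both branches are infeasible, so the system has no integer solution.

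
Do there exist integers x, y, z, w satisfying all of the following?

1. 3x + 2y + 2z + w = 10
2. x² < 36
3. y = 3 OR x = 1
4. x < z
Yes

Take x = 0, y = 3, z = 1, w = 2. Substituting into each constraint:
  (1) 3(0) + 2(3) + 2(1) + 2 = 10 ✓
  (2) x² = (0)² = 0, and 0 < 36 ✓
  (3) y = 3, target 3 ✓ (first branch holds)
  (4) 0 < 1 ✓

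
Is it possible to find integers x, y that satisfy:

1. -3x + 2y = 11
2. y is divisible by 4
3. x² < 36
Yes

Take x = -1, y = 4. Substituting into each constraint:
  (1) -3(-1) + 2(4) = 11 ✓
  (2) 4 = 4 × 1, remainder 0 ✓
  (3) x² = (-1)² = 1, and 1 < 36 ✓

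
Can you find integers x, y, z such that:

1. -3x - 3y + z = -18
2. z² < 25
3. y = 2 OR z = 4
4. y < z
Yes

Take x = 5, y = 2, z = 3. Substituting into each constraint:
  (1) -3(5) - 3(2) + 3 = -18 ✓
  (2) z² = (3)² = 9, and 9 < 25 ✓
  (3) y = 2, target 2 ✓ (first branch holds)
  (4) 2 < 3 ✓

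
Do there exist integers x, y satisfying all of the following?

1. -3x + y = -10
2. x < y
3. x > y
No

A contradictory subset is {x < y, x > y}. No integer assignment can satisfy these jointly:

  - x < y: bounds one variable relative to another variable
  - x > y: bounds one variable relative to another variable

Direct contradiction: y > x and x > y cannot both hold.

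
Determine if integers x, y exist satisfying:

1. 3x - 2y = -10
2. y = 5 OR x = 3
Yes

Take x = 0, y = 5. Substituting into each constraint:
  (1) 3(0) - 2(5) = -10 ✓
  (2) y = 5, target 5 ✓ (first branch holds)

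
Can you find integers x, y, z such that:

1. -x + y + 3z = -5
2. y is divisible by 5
Yes

Take x = 2, y = 0, z = -1. Substituting into each constraint:
  (1) (-2) + 0 + 3(-1) = -5 ✓
  (2) 0 = 5 × 0, remainder 0 ✓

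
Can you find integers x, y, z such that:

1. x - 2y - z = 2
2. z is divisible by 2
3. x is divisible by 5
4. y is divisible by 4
Yes

Take x = 0, y = 0, z = -2. Substituting into each constraint:
  (1) 0 - 2(0) + 2 = 2 ✓
  (2) -2 = 2 × -1, remainder 0 ✓
  (3) 0 = 5 × 0, remainder 0 ✓
  (4) 0 = 4 × 0, remainder 0 ✓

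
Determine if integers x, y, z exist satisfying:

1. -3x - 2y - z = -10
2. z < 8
Yes

Take x = 1, y = 0, z = 7. Substituting into each constraint:
  (1) -3(1) - 2(0) + (-7) = -10 ✓
  (2) 7 < 8 ✓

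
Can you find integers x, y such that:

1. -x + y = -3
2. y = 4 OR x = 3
Yes

Take x = 3, y = 0. Substituting into each constraint:
  (1) (-3) + 0 = -3 ✓
  (2) x = 3, target 3 ✓ (second branch holds)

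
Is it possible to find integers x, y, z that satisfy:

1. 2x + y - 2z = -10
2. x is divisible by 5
Yes

Take x = 0, y = 0, z = 5. Substituting into each constraint:
  (1) 2(0) + 0 - 2(5) = -10 ✓
  (2) 0 = 5 × 0, remainder 0 ✓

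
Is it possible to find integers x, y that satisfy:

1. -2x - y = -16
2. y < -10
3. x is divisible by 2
Yes

Take x = 14, y = -12. Substituting into each constraint:
  (1) -2(14) + 12 = -16 ✓
  (2) -12 < -10 ✓
  (3) 14 = 2 × 7, remainder 0 ✓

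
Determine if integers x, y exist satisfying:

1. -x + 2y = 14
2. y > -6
Yes

Take x = 0, y = 7. Substituting into each constraint:
  (1) 0 + 2(7) = 14 ✓
  (2) 7 > -6 ✓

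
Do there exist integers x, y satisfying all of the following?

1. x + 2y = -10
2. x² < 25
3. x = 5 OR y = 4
No

The full constraint system is jointly infeasible over the integers. Each constraint and what it forces:

  - x + 2y = -10: is a linear equation tying the variables together
  - x² < 25: restricts x to |x| ≤ 4
  - x = 5 OR y = 4: forces a choice: either x = 5 or y = 4

Split on the disjunction (x = 5 OR y = 4):
  • If x = 5: this contradicts x² < 25, which requires |x| ≤ 4.
  • If y = 4: the equation forces x = -18, but x² < 25 requires |x| ≤ 4.
Both branches are infeasible, so the system has no integer solution.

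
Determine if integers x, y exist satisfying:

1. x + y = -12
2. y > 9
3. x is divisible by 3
Yes

Take x = -24, y = 12. Substituting into each constraint:
  (1) (-24) + 12 = -12 ✓
  (2) 12 > 9 ✓
  (3) -24 = 3 × -8, remainder 0 ✓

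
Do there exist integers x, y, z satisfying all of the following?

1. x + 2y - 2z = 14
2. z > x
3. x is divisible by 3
Yes

Take x = 0, y = 8, z = 1. Substituting into each constraint:
  (1) 0 + 2(8) - 2(1) = 14 ✓
  (2) 1 > 0 ✓
  (3) 0 = 3 × 0, remainder 0 ✓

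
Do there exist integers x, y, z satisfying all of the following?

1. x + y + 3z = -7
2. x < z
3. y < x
Yes

Take x = 0, y = -10, z = 1. Substituting into each constraint:
  (1) 0 + (-10) + 3(1) = -7 ✓
  (2) 0 < 1 ✓
  (3) -10 < 0 ✓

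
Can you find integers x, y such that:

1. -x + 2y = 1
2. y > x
Yes

Take x = -1, y = 0. Substituting into each constraint:
  (1) 1 + 2(0) = 1 ✓
  (2) 0 > -1 ✓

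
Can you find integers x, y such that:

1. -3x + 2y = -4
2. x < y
Yes

Take x = 6, y = 7. Substituting into each constraint:
  (1) -3(6) + 2(7) = -4 ✓
  (2) 6 < 7 ✓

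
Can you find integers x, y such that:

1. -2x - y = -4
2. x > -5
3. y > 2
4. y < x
No

A contradictory subset is {-2x - y = -4, y > 2, y < x}. No integer assignment can satisfy these jointly:

  - -2x - y = -4: is a linear equation tying the variables together
  - y > 2: bounds one variable relative to a constant
  - y < x: bounds one variable relative to another variable

Propagating the comparison: x > y and y ≥ 3 give x ≥ 4. Range argument: with x ∈ [4, ∞], y ∈ [3, ∞], the left side of the equation is at most -11, but the right side is -4 > -11. No integer solution exists.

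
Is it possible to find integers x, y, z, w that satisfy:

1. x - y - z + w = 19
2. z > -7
Yes

Take x = 0, y = -19, z = 0, w = 0. Substituting into each constraint:
  (1) 0 + 19 + 0 + 0 = 19 ✓
  (2) 0 > -7 ✓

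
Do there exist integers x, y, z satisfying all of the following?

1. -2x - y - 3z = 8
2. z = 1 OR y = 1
Yes

Take x = 0, y = -11, z = 1. Substituting into each constraint:
  (1) -2(0) + 11 - 3(1) = 8 ✓
  (2) z = 1, target 1 ✓ (first branch holds)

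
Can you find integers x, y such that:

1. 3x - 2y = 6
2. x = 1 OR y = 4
No

The full constraint system is jointly infeasible over the integers. Each constraint and what it forces:

  - 3x - 2y = 6: is a linear equation tying the variables together
  - x = 1 OR y = 4: forces a choice: either x = 1 or y = 4

Split on the disjunction (x = 1 OR y = 4):
  • If x = 1: with x = 1, every remaining term of the linear equation is divisible by 2, so the left side is ≡ 0 (mod 2); but the right side 3 ≡ 1 (mod 2). No integers can satisfy it.
  • If y = 4: with y = 4, every remaining term of the linear equation is divisible by 3, so the left side is ≡ 0 (mod 3); but the right side 14 ≡ 2 (mod 3). No integers can satisfy it.
Both branches are infeasible, so the system has no integer solution.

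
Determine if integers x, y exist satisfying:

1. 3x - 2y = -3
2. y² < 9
Yes

Take x = -1, y = 0. Substituting into each constraint:
  (1) 3(-1) - 2(0) = -3 ✓
  (2) y² = (0)² = 0, and 0 < 9 ✓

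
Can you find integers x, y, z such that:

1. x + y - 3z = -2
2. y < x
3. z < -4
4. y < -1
Yes

Take x = 0, y = -17, z = -5. Substituting into each constraint:
  (1) 0 + (-17) - 3(-5) = -2 ✓
  (2) -17 < 0 ✓
  (3) -5 < -4 ✓
  (4) -17 < -1 ✓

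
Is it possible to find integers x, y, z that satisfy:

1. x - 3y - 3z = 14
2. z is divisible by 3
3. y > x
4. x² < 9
Yes

Take x = 2, y = 5, z = -9. Substituting into each constraint:
  (1) 2 - 3(5) - 3(-9) = 14 ✓
  (2) -9 = 3 × -3, remainder 0 ✓
  (3) 5 > 2 ✓
  (4) x² = (2)² = 4, and 4 < 9 ✓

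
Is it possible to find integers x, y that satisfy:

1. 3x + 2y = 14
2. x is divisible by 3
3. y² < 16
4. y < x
Yes

Take x = 6, y = -2. Substituting into each constraint:
  (1) 3(6) + 2(-2) = 14 ✓
  (2) 6 = 3 × 2, remainder 0 ✓
  (3) y² = (-2)² = 4, and 4 < 16 ✓
  (4) -2 < 6 ✓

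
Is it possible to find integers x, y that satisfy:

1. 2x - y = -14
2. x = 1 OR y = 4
Yes

Take x = 1, y = 16. Substituting into each constraint:
  (1) 2(1) + (-16) = -14 ✓
  (2) x = 1, target 1 ✓ (first branch holds)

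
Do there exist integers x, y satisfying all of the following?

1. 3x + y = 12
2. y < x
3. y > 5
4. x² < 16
No

A contradictory subset is {3x + y = 12, y < x, y > 5}. No integer assignment can satisfy these jointly:

  - 3x + y = 12: is a linear equation tying the variables together
  - y < x: bounds one variable relative to another variable
  - y > 5: bounds one variable relative to a constant

Propagating the comparison: x > y and y ≥ 6 give x ≥ 7. Range argument: with x ∈ [7, ∞], y ∈ [6, ∞], the left side of the equation is at least 27, but the right side is 12 < 27. No integer solution exists.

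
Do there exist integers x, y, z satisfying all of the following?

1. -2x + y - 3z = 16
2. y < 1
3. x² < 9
Yes

Take x = 1, y = 0, z = -6. Substituting into each constraint:
  (1) -2(1) + 0 - 3(-6) = 16 ✓
  (2) 0 < 1 ✓
  (3) x² = (1)² = 1, and 1 < 9 ✓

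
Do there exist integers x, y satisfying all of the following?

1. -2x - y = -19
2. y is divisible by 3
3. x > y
Yes

Take x = 11, y = -3. Substituting into each constraint:
  (1) -2(11) + 3 = -19 ✓
  (2) -3 = 3 × -1, remainder 0 ✓
  (3) 11 > -3 ✓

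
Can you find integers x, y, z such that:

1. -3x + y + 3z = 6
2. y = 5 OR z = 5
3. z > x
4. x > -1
Yes

Take x = 4, y = 3, z = 5. Substituting into each constraint:
  (1) -3(4) + 3 + 3(5) = 6 ✓
  (2) z = 5, target 5 ✓ (second branch holds)
  (3) 5 > 4 ✓
  (4) 4 > -1 ✓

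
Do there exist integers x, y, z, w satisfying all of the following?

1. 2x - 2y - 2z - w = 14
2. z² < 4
Yes

Take x = 0, y = 0, z = 0, w = -14. Substituting into each constraint:
  (1) 2(0) - 2(0) - 2(0) + 14 = 14 ✓
  (2) z² = (0)² = 0, and 0 < 4 ✓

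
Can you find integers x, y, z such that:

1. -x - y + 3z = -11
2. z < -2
Yes

Take x = 2, y = 0, z = -3. Substituting into each constraint:
  (1) (-2) + 0 + 3(-3) = -11 ✓
  (2) -3 < -2 ✓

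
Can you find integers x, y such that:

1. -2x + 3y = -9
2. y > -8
Yes

Take x = 0, y = -3. Substituting into each constraint:
  (1) -2(0) + 3(-3) = -9 ✓
  (2) -3 > -8 ✓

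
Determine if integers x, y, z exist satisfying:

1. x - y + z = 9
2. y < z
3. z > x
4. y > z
No

A contradictory subset is {y < z, y > z}. No integer assignment can satisfy these jointly:

  - y < z: bounds one variable relative to another variable
  - y > z: bounds one variable relative to another variable

Direct contradiction: z > y and y > z cannot both hold.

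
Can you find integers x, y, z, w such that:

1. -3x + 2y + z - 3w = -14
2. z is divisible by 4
Yes

Take x = 0, y = -7, z = 0, w = 0. Substituting into each constraint:
  (1) -3(0) + 2(-7) + 0 - 3(0) = -14 ✓
  (2) 0 = 4 × 0, remainder 0 ✓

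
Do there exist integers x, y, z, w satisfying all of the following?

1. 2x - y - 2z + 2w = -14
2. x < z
Yes

Take x = -1, y = 0, z = 0, w = -6. Substituting into each constraint:
  (1) 2(-1) + 0 - 2(0) + 2(-6) = -14 ✓
  (2) -1 < 0 ✓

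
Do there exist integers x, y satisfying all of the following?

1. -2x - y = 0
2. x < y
Yes

Take x = -1, y = 2. Substituting into each constraint:
  (1) -2(-1) + (-2) = 0 ✓
  (2) -1 < 2 ✓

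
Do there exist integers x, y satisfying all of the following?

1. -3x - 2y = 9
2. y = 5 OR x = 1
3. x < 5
Yes

Take x = 1, y = -6. Substituting into each constraint:
  (1) -3(1) - 2(-6) = 9 ✓
  (2) x = 1, target 1 ✓ (second branch holds)
  (3) 1 < 5 ✓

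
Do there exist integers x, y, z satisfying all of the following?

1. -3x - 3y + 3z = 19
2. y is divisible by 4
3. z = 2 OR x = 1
No

Even the single constraint (-3x - 3y + 3z = 19) is infeasible over the integers.

  - -3x - 3y + 3z = 19: every term on the left is divisible by 3, so the LHS ≡ 0 (mod 3), but the RHS 19 is not — no integer solution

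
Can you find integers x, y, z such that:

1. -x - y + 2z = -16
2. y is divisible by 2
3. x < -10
Yes

Take x = -12, y = 0, z = -14. Substituting into each constraint:
  (1) 12 + 0 + 2(-14) = -16 ✓
  (2) 0 = 2 × 0, remainder 0 ✓
  (3) -12 < -10 ✓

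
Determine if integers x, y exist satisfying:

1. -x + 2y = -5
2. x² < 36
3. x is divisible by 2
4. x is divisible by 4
No

A contradictory subset is {-x + 2y = -5, x is divisible by 2}. No integer assignment can satisfy these jointly:

  - -x + 2y = -5: is a linear equation tying the variables together
  - x is divisible by 2: restricts x to multiples of 2

Modular obstruction: writing x = 2x', every remaining term of the linear equation is divisible by 2, so the left side is ≡ 0 (mod 2); but the right side -5 ≡ 1 (mod 2). No integers can satisfy it.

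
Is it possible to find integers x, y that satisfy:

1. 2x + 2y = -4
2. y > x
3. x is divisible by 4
Yes

Take x = -4, y = 2. Substituting into each constraint:
  (1) 2(-4) + 2(2) = -4 ✓
  (2) 2 > -4 ✓
  (3) -4 = 4 × -1, remainder 0 ✓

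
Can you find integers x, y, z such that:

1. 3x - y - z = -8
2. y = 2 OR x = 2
Yes

Take x = 3, y = 2, z = 15. Substituting into each constraint:
  (1) 3(3) + (-2) + (-15) = -8 ✓
  (2) y = 2, target 2 ✓ (first branch holds)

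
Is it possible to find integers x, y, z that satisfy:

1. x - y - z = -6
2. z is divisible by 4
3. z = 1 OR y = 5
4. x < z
Yes

Take x = -1, y = 5, z = 0. Substituting into each constraint:
  (1) (-1) + (-5) + 0 = -6 ✓
  (2) 0 = 4 × 0, remainder 0 ✓
  (3) y = 5, target 5 ✓ (second branch holds)
  (4) -1 < 0 ✓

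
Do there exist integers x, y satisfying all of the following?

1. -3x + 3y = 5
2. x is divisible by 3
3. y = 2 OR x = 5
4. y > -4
No

Even the single constraint (-3x + 3y = 5) is infeasible over the integers.

  - -3x + 3y = 5: every term on the left is divisible by 3, so the LHS ≡ 0 (mod 3), but the RHS 5 is not — no integer solution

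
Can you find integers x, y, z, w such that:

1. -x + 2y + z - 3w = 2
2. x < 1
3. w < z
Yes

Take x = -1, y = 0, z = 1, w = 0. Substituting into each constraint:
  (1) 1 + 2(0) + 1 - 3(0) = 2 ✓
  (2) -1 < 1 ✓
  (3) 0 < 1 ✓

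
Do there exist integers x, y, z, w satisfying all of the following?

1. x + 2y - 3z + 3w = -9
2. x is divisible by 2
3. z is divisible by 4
Yes

Take x = 0, y = -6, z = 0, w = 1. Substituting into each constraint:
  (1) 0 + 2(-6) - 3(0) + 3(1) = -9 ✓
  (2) 0 = 2 × 0, remainder 0 ✓
  (3) 0 = 4 × 0, remainder 0 ✓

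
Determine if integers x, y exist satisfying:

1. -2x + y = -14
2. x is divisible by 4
Yes

Take x = 0, y = -14. Substituting into each constraint:
  (1) -2(0) + (-14) = -14 ✓
  (2) 0 = 4 × 0, remainder 0 ✓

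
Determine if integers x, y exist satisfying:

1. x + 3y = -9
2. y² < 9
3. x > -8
Yes

Take x = -6, y = -1. Substituting into each constraint:
  (1) (-6) + 3(-1) = -9 ✓
  (2) y² = (-1)² = 1, and 1 < 9 ✓
  (3) -6 > -8 ✓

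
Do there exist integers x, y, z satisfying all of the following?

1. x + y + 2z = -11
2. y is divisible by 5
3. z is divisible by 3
Yes

Take x = -11, y = 0, z = 0. Substituting into each constraint:
  (1) (-11) + 0 + 2(0) = -11 ✓
  (2) 0 = 5 × 0, remainder 0 ✓
  (3) 0 = 3 × 0, remainder 0 ✓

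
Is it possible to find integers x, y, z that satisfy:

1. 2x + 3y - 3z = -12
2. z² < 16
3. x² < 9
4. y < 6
Yes

Take x = 0, y = -4, z = 0. Substituting into each constraint:
  (1) 2(0) + 3(-4) - 3(0) = -12 ✓
  (2) z² = (0)² = 0, and 0 < 16 ✓
  (3) x² = (0)² = 0, and 0 < 9 ✓
  (4) -4 < 6 ✓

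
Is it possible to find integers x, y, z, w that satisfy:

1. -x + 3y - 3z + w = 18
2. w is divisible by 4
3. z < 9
Yes

Take x = 0, y = 6, z = 0, w = 0. Substituting into each constraint:
  (1) 0 + 3(6) - 3(0) + 0 = 18 ✓
  (2) 0 = 4 × 0, remainder 0 ✓
  (3) 0 < 9 ✓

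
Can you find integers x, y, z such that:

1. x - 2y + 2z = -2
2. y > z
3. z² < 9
Yes

Take x = 0, y = 0, z = -1. Substituting into each constraint:
  (1) 0 - 2(0) + 2(-1) = -2 ✓
  (2) 0 > -1 ✓
  (3) z² = (-1)² = 1, and 1 < 9 ✓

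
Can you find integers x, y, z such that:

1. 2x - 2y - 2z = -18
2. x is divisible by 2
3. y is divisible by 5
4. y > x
Yes

Take x = 0, y = 5, z = 4. Substituting into each constraint:
  (1) 2(0) - 2(5) - 2(4) = -18 ✓
  (2) 0 = 2 × 0, remainder 0 ✓
  (3) 5 = 5 × 1, remainder 0 ✓
  (4) 5 > 0 ✓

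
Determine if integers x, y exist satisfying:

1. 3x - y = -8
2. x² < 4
Yes

Take x = 0, y = 8. Substituting into each constraint:
  (1) 3(0) + (-8) = -8 ✓
  (2) x² = (0)² = 0, and 0 < 4 ✓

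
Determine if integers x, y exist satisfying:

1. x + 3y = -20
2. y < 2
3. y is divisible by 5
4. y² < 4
Yes

Take x = -20, y = 0. Substituting into each constraint:
  (1) (-20) + 3(0) = -20 ✓
  (2) 0 < 2 ✓
  (3) 0 = 5 × 0, remainder 0 ✓
  (4) y² = (0)² = 0, and 0 < 4 ✓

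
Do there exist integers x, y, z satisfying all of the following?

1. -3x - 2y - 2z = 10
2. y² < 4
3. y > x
Yes

Take x = 0, y = 1, z = -6. Substituting into each constraint:
  (1) -3(0) - 2(1) - 2(-6) = 10 ✓
  (2) y² = (1)² = 1, and 1 < 4 ✓
  (3) 1 > 0 ✓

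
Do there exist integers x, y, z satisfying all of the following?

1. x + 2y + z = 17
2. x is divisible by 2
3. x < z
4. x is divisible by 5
Yes

Take x = 0, y = 8, z = 1. Substituting into each constraint:
  (1) 0 + 2(8) + 1 = 17 ✓
  (2) 0 = 2 × 0, remainder 0 ✓
  (3) 0 < 1 ✓
  (4) 0 = 5 × 0, remainder 0 ✓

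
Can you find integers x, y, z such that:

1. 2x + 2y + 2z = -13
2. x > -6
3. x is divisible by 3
No

Even the single constraint (2x + 2y + 2z = -13) is infeasible over the integers.

  - 2x + 2y + 2z = -13: every term on the left is divisible by 2, so the LHS ≡ 0 (mod 2), but the RHS -13 is not — no integer solution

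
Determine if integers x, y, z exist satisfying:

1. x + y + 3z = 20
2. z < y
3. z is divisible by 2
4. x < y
Yes

Take x = 9, y = 11, z = 0. Substituting into each constraint:
  (1) 9 + 11 + 3(0) = 20 ✓
  (2) 0 < 11 ✓
  (3) 0 = 2 × 0, remainder 0 ✓
  (4) 9 < 11 ✓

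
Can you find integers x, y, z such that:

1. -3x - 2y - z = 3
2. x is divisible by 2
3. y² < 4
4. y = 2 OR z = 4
No

The full constraint system is jointly infeasible over the integers. Each constraint and what it forces:

  - -3x - 2y - z = 3: is a linear equation tying the variables together
  - x is divisible by 2: restricts x to multiples of 2
  - y² < 4: restricts y to |y| ≤ 1
  - y = 2 OR z = 4: forces a choice: either y = 2 or z = 4

Split on the disjunction (y = 2 OR z = 4):
  • If y = 2: this contradicts y² < 4, which requires |y| ≤ 1.
  • If z = 4: with z = 4, writing x = 2x', every remaining term of the linear equation is divisible by 2, so the left side is ≡ 0 (mod 2); but the right side 7 ≡ 1 (mod 2). No integers can satisfy it.
Both branches are infeasible, so the system has no integer solution.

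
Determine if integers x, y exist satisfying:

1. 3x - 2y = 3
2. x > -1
Yes

Take x = 1, y = 0. Substituting into each constraint:
  (1) 3(1) - 2(0) = 3 ✓
  (2) 1 > -1 ✓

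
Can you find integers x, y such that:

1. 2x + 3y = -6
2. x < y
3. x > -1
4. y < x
No

A contradictory subset is {x < y, y < x}. No integer assignment can satisfy these jointly:

  - x < y: bounds one variable relative to another variable
  - y < x: bounds one variable relative to another variable

Direct contradiction: y > x and x > y cannot both hold.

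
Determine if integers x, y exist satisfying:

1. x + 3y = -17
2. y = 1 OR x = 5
Yes

Take x = -20, y = 1. Substituting into each constraint:
  (1) (-20) + 3(1) = -17 ✓
  (2) y = 1, target 1 ✓ (first branch holds)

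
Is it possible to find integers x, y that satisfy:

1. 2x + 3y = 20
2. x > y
Yes

Take x = 10, y = 0. Substituting into each constraint:
  (1) 2(10) + 3(0) = 20 ✓
  (2) 10 > 0 ✓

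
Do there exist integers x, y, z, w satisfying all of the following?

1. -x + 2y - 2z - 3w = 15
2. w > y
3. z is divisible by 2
Yes

Take x = -18, y = 0, z = 0, w = 1. Substituting into each constraint:
  (1) 18 + 2(0) - 2(0) - 3(1) = 15 ✓
  (2) 1 > 0 ✓
  (3) 0 = 2 × 0, remainder 0 ✓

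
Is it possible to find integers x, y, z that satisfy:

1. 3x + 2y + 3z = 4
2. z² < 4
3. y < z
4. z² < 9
Yes

Take x = 2, y = -1, z = 0. Substituting into each constraint:
  (1) 3(2) + 2(-1) + 3(0) = 4 ✓
  (2) z² = (0)² = 0, and 0 < 4 ✓
  (3) -1 < 0 ✓
  (4) z² = (0)² = 0, and 0 < 9 ✓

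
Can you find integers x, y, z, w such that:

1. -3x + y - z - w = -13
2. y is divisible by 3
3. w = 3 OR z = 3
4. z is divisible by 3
Yes

Take x = 3, y = 0, z = 3, w = 1. Substituting into each constraint:
  (1) -3(3) + 0 + (-3) + (-1) = -13 ✓
  (2) 0 = 3 × 0, remainder 0 ✓
  (3) z = 3, target 3 ✓ (second branch holds)
  (4) 3 = 3 × 1, remainder 0 ✓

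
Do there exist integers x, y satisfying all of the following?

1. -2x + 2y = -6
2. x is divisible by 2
Yes

Take x = 0, y = -3. Substituting into each constraint:
  (1) -2(0) + 2(-3) = -6 ✓
  (2) 0 = 2 × 0, remainder 0 ✓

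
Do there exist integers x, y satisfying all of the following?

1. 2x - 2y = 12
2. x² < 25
Yes

Take x = 0, y = -6. Substituting into each constraint:
  (1) 2(0) - 2(-6) = 12 ✓
  (2) x² = (0)² = 0, and 0 < 25 ✓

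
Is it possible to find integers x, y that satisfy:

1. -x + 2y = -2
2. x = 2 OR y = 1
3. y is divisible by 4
Yes

Take x = 2, y = 0. Substituting into each constraint:
  (1) (-2) + 2(0) = -2 ✓
  (2) x = 2, target 2 ✓ (first branch holds)
  (3) 0 = 4 × 0, remainder 0 ✓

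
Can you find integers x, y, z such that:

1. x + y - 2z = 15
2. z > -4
Yes

Take x = 15, y = 0, z = 0. Substituting into each constraint:
  (1) 15 + 0 - 2(0) = 15 ✓
  (2) 0 > -4 ✓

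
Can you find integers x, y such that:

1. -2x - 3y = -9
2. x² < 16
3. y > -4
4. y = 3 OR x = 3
Yes

Take x = 3, y = 1. Substituting into each constraint:
  (1) -2(3) - 3(1) = -9 ✓
  (2) x² = (3)² = 9, and 9 < 16 ✓
  (3) 1 > -4 ✓
  (4) x = 3, target 3 ✓ (second branch holds)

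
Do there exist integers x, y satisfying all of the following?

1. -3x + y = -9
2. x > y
Yes

Take x = 4, y = 3. Substituting into each constraint:
  (1) -3(4) + 3 = -9 ✓
  (2) 4 > 3 ✓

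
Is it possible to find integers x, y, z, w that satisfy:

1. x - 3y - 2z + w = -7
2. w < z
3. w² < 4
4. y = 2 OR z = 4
Yes

Take x = 2, y = 0, z = 4, w = -1. Substituting into each constraint:
  (1) 2 - 3(0) - 2(4) + (-1) = -7 ✓
  (2) -1 < 4 ✓
  (3) w² = (-1)² = 1, and 1 < 4 ✓
  (4) z = 4, target 4 ✓ (second branch holds)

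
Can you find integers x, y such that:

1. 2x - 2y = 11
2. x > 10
No

Even the single constraint (2x - 2y = 11) is infeasible over the integers.

  - 2x - 2y = 11: every term on the left is divisible by 2, so the LHS ≡ 0 (mod 2), but the RHS 11 is not — no integer solution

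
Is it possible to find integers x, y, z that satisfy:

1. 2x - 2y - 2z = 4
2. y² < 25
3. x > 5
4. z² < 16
Yes

Take x = 6, y = 4, z = 0. Substituting into each constraint:
  (1) 2(6) - 2(4) - 2(0) = 4 ✓
  (2) y² = (4)² = 16, and 16 < 25 ✓
  (3) 6 > 5 ✓
  (4) z² = (0)² = 0, and 0 < 16 ✓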